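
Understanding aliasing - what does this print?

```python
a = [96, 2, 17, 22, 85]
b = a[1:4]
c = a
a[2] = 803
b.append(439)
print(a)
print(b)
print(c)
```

Key concept: slice vs alias.
Step by step:
`a = [96, 2, 17, 22, 85]` → a = [96, 2, 17, 22, 85]
`b = a[1:4]` → b = [2, 17, 22]
`c = a` → c = [96, 2, 17, 22, 85] (same object as a)
`a[2] = 803` → a = [96, 2, 803, 22, 85] (same object as c); c = [96, 2, 803, 22, 85] (same object as a)
`b.append(439)` → b = [2, 17, 22, 439]
`print(a)` → prints [96, 2, 803, 22, 85]
`print(b)` → prints [2, 17, 22, 439]
`print(c)` → prints [96, 2, 803, 22, 85]

Answer:
[96, 2, 803, 22, 85]
[2, 17, 22, 439]
[96, 2, 803, 22, 85]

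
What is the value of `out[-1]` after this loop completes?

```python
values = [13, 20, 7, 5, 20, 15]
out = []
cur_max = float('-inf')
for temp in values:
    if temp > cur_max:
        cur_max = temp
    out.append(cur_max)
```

Running max ends at 20
`out` takes the values: [] → [13] → [13, 20] → [13, 20, 20] → [13, 20, 20, 20] → [13, 20, 20, 20, 20] → [13, 20, 20, 20, 20, 20]
So `out[-1]` = 20

Answer: 20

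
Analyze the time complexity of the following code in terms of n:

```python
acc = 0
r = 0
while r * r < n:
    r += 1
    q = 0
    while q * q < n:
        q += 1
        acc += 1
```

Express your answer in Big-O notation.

Each loop level contributes: √n × √n. Multiplying the contributions gives O(n).

Answer: O(n)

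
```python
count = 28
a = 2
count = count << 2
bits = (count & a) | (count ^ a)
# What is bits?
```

Trace:
`count = 28` → count = 28
`a = 2` → a = 2
`count = count << 2` → count = 112
`bits = (count & a) | (count ^ a)` → bits = 114
So bits = 114

Answer: 114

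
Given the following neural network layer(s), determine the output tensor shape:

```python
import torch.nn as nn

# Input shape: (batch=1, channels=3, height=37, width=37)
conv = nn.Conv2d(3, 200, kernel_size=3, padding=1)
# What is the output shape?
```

Input: (1, 3, 37, 37) -> Output: (1, 200, 37, 37)

Answer: (1, 200, 37, 37)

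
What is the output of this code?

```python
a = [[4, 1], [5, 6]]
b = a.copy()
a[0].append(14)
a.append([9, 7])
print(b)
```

Key concept: shallow copy with nested lists.
Step by step:
`a = [[4, 1], [5, 6]]` → a = [[4, 1], [5, 6]]
`b = a.copy()` → b = [[4, 1], [5, 6]]
`a[0].append(14)` → a = [[4, 1, 14], [5, 6]]; b = [[4, 1, 14], [5, 6]]
`a.append([9, 7])` → a = [[4, 1, 14], [5, 6], [9, 7]]
`print(b)` → prints [[4, 1, 14], [5, 6]]

Answer: [[4, 1, 14], [5, 6]]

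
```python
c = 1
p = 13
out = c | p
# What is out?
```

Trace:
`c = 1` → c = 1
`p = 13` → p = 13
`out = c | p` → out = 13
So out = 13

Answer: 13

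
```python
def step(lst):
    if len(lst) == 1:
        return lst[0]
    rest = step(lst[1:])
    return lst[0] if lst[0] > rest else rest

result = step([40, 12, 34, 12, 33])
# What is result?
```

Recursive max over [40, 12, 34, 12, 33] = 40

Answer: 40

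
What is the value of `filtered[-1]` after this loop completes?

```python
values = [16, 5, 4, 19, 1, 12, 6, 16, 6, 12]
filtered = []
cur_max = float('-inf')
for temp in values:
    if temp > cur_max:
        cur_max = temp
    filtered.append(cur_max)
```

Running max ends at 19
`filtered` takes the values: [] → [16] → [16, 16] → [16, 16, 16] → [16, 16, 16, 19] → [16, 16, 16, 19, 19] → [16, 16, 16, 19, 19, 19] → [16, 16, 16, 19, 19, 19, 19] → [16, 16, 16, 19, 19, 19, 19, 19] → [16, 16, 16, 19, 19, 19, 19, 19, 19] → [16, 16, 16, 19, 19, 19, 19, 19, 19, 19]
So `filtered[-1]` = 19

Answer: 19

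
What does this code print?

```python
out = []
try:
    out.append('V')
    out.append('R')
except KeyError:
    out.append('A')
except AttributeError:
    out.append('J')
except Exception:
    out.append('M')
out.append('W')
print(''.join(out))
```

Execution trace: 'V' (try body) → 'R' (try body, no exception) → 'W' (after the try/except). Output: VRW

Answer: VRW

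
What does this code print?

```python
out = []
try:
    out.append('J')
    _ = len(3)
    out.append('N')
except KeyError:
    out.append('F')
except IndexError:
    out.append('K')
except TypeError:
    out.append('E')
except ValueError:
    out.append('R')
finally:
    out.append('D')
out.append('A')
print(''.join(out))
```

Execution trace: 'J' (try body) → 'E' (except TypeError) → 'D' (finally) → 'A' (after the try/except). Output: JEDA

Answer: JEDA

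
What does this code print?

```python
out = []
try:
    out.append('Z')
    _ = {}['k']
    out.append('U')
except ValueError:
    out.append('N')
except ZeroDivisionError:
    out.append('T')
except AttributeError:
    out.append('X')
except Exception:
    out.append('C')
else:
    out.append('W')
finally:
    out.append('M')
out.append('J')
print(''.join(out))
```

Execution trace: 'Z' (try body) → 'C' (except Exception) → 'M' (finally) → 'J' (after the try/except). Output: ZCMJ

Answer: ZCMJ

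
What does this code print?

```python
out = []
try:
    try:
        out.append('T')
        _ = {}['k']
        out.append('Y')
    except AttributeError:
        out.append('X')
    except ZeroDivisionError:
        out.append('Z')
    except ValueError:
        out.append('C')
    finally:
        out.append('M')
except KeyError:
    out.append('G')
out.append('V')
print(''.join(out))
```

Execution trace: 'T' (try body) → 'M' (finally) → 'G' (outer except KeyError) → 'V' (after the try/except). Output: TMGV

Answer: TMGV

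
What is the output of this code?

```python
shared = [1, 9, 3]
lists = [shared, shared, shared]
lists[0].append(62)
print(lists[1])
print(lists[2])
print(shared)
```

Key concept: list of same reference.
Step by step:
`shared = [1, 9, 3]` → shared = [1, 9, 3]
`lists = [shared, shared, shared]` → lists = [[1, 9, 3], [1, 9, 3], [1, 9, 3]]
`lists[0].append(62)` → shared = [1, 9, 3, 62]; lists = [[1, 9, 3, 62], [1, 9, 3, 62], [1, 9, 3, 62]]
`print(lists[1])` → prints [1, 9, 3, 62]
`print(lists[2])` → prints [1, 9, 3, 62]
`print(shared)` → prints [1, 9, 3, 62]

Answer:
[1, 9, 3, 62]
[1, 9, 3, 62]
[1, 9, 3, 62]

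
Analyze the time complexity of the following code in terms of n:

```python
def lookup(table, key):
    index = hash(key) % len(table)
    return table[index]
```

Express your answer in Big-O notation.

This is Hash table lookup (average case). Time complexity: O(1).

Answer: O(1)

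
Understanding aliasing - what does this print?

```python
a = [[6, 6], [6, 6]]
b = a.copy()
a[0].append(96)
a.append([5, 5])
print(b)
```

Key concept: shallow copy with nested lists.
Step by step:
`a = [[6, 6], [6, 6]]` → a = [[6, 6], [6, 6]]
`b = a.copy()` → b = [[6, 6], [6, 6]]
`a[0].append(96)` → a = [[6, 6, 96], [6, 6]]; b = [[6, 6, 96], [6, 6]]
`a.append([5, 5])` → a = [[6, 6, 96], [6, 6], [5, 5]]
`print(b)` → prints [[6, 6, 96], [6, 6]]

Answer: [[6, 6, 96], [6, 6]]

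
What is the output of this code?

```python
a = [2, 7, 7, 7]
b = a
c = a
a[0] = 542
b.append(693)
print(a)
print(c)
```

Key concept: multiple aliases.
Step by step:
`a = [2, 7, 7, 7]` → a = [2, 7, 7, 7]
`b = a` → b = [2, 7, 7, 7] (same object as a)
`c = a` → c = [2, 7, 7, 7] (same object as a, b)
`a[0] = 542` → a = [542, 7, 7, 7] (same object as b, c); b = [542, 7, 7, 7] (same object as a, c); c = [542, 7, 7, 7] (same object as a, b)
`b.append(693)` → a = [542, 7, 7, 7, 693] (same object as b, c); b = [542, 7, 7, 7, 693] (same object as a, c); c = [542, 7, 7, 7, 693] (same object as a, b)
`print(a)` → prints [542, 7, 7, 7, 693]
`print(c)` → prints [542, 7, 7, 7, 693]

Answer:
[542, 7, 7, 7, 693]
[542, 7, 7, 7, 693]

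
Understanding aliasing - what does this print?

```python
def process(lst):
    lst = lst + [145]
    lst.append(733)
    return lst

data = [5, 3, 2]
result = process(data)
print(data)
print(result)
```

Key concept: rebinding parameter vs mutation.
Step by step:
`data = [5, 3, 2]` → data = [5, 3, 2]
`result = process(data)` → result = [5, 3, 2, 145, 733]
`print(data)` → prints [5, 3, 2]
`print(result)` → prints [5, 3, 2, 145, 733]

Answer:
[5, 3, 2]
[5, 3, 2, 145, 733]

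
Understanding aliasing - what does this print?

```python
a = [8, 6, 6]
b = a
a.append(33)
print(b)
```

Key concept: basic list aliasing.
Step by step:
`a = [8, 6, 6]` → a = [8, 6, 6]
`b = a` → b = [8, 6, 6] (same object as a)
`a.append(33)` → a = [8, 6, 6, 33] (same object as b); b = [8, 6, 6, 33] (same object as a)
`print(b)` → prints [8, 6, 6, 33]

Answer: [8, 6, 6, 33]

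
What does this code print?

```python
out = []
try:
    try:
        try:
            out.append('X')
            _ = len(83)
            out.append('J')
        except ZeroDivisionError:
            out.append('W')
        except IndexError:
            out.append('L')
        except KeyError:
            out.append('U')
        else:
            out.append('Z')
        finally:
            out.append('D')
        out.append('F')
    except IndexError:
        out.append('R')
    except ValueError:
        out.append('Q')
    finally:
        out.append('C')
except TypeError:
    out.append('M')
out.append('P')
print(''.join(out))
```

Execution trace: 'X' (inner try body) → 'D' (inner finally) → 'C' (finally) → 'M' (outer except TypeError) → 'P' (after the try/except). Output: XDCMP

Answer: XDCMP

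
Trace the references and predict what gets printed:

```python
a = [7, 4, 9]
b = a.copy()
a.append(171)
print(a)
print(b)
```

Key concept: list.copy() creates independent copy.
Step by step:
`a = [7, 4, 9]` → a = [7, 4, 9]
`b = a.copy()` → b = [7, 4, 9]
`a.append(171)` → a = [7, 4, 9, 171]
`print(a)` → prints [7, 4, 9, 171]
`print(b)` → prints [7, 4, 9]

Answer:
[7, 4, 9, 171]
[7, 4, 9]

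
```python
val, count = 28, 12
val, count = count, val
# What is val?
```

Trace:
`val, count = 28, 12` → val = 28; count = 12
`val, count = count, val` → val = 12; count = 28
So val = 12

Answer: 12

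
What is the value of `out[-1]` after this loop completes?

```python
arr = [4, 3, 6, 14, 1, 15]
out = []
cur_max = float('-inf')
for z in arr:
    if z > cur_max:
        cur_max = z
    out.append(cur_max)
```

Running max ends at 15
`out` takes the values: [] → [4] → [4, 4] → [4, 4, 6] → [4, 4, 6, 14] → [4, 4, 6, 14, 14] → [4, 4, 6, 14, 14, 15]
So `out[-1]` = 15

Answer: 15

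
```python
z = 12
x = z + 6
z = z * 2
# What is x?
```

Trace:
`z = 12` → z = 12
`x = z + 6` → x = 18
`z = z * 2` → z = 24
So x = 18

Answer: 18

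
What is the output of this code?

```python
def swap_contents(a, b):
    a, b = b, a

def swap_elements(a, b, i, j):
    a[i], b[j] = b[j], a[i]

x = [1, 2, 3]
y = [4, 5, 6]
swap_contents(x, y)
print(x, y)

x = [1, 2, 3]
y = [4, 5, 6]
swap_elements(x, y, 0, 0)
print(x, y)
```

Key concept: parameter rebinding vs mutation.
Step by step:
`x = [1, 2, 3]` → x = [1, 2, 3]
`y = [4, 5, 6]` → y = [4, 5, 6]
`swap_contents(x, y)` → no visible change to tracked variables
`print(x, y)` → prints [1, 2, 3] [4, 5, 6]
`x = [1, 2, 3]` → x = [1, 2, 3]
`y = [4, 5, 6]` → y = [4, 5, 6]
`swap_elements(x, y, 0, 0)` → x = [4, 2, 3]; y = [1, 5, 6]
`print(x, y)` → prints [4, 2, 3] [1, 5, 6]

Answer:
[1, 2, 3] [4, 5, 6]
[4, 2, 3] [1, 5, 6]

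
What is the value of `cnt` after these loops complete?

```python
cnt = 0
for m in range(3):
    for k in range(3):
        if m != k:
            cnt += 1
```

3² - 3 (exclude diagonal)
`cnt` takes the values: 0 → 1 → 2 → 3 → 4 → 5 → 6

Answer: 6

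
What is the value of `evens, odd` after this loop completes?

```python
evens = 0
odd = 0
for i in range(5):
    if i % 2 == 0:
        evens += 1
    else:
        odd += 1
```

Count evens and odds in range(5)
`evens, odd` takes the values: (0, 0) → (1, 0) → (1, 1) → (2, 1) → (2, 2) → (3, 2)

Answer: 3, 2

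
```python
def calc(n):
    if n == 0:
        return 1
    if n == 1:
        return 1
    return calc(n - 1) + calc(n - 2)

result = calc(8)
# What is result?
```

Build up from base cases: calc(0)=1, calc(1)=1, calc(2)=2, calc(3)=3, calc(4)=5, calc(5)=8, calc(6)=13, ..., calc(8)=34

Answer: 34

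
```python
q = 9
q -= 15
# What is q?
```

Trace:
`q = 9` → q = 9
`q -= 15` → q = -6
So q = -6

Answer: -6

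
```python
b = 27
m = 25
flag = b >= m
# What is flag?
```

Trace:
`b = 27` → b = 27
`m = 25` → m = 25
`flag = b >= m` → flag = True
So flag = True

Answer: True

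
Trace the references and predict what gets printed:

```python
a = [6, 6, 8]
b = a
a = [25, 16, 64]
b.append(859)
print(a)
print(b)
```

Key concept: rebinding vs mutation: a is rebound to a new list, b still points at the original.
Step by step:
`a = [6, 6, 8]` → a = [6, 6, 8]
`b = a` → b = [6, 6, 8] (same object as a)
`a = [25, 16, 64]` → a = [25, 16, 64]
`b.append(859)` → b = [6, 6, 8, 859]
`print(a)` → prints [25, 16, 64]
`print(b)` → prints [6, 6, 8, 859]

Answer:
[25, 16, 64]
[6, 6, 8, 859]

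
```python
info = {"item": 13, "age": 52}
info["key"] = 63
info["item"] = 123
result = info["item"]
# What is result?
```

Trace:
`info = {"item": 13, "age": 52}` → info = {'item': 13, 'age': 52}
`info["key"] = 63` → info = {'item': 13, 'age': 52, 'key': 63}
`info["item"] = 123` → info = {'item': 123, 'age': 52, 'key': 63}
`result = info["item"]` → result = 123
So result = 123

Answer: 123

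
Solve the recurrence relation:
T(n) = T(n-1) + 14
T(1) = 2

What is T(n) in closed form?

Unrolling: T(n) = T(1) + 14·(n-1) = 2 + 14(n-1) = 14n - 12.

Answer: T(n) = 14n - 12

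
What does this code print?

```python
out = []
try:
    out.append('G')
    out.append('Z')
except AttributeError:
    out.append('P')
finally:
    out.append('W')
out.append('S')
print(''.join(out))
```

Execution trace: 'G' (try body) → 'Z' (try body, no exception) → 'W' (finally) → 'S' (after the try/except). Output: GZWS

Answer: GZWS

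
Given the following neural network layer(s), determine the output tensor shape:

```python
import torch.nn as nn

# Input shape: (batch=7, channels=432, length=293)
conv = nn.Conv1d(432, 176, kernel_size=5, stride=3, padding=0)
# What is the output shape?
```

Input: (7, 432, 293) -> Output: (7, 176, 97)

Answer: (7, 176, 97)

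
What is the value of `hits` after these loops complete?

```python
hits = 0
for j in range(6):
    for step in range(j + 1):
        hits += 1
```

Triangle: 1 + 2 + ... + 6
`hits` takes the values: 0 → 1 → 2 → 3 → 4 → 5 → 6 → 7 → 8 → 9 → 10 → 11 → 12 → 13 → 14 → 15 → 16 → 17 → 18 → 19 → 20 → 21

Answer: 21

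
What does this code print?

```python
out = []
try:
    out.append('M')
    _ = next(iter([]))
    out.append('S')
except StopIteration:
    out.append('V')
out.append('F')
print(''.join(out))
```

Execution trace: 'M' (try body) → 'V' (except StopIteration) → 'F' (after the try/except). Output: MVF

Answer: MVF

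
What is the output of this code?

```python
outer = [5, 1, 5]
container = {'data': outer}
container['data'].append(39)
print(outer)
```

Key concept: dict holds reference to list.
Step by step:
`outer = [5, 1, 5]` → outer = [5, 1, 5]
`container = {'data': outer}` → container = {'data': [5, 1, 5]}
`container['data'].append(39)` → outer = [5, 1, 5, 39]; container = {'data': [5, 1, 5, 39]}
`print(outer)` → prints [5, 1, 5, 39]

Answer: [5, 1, 5, 39]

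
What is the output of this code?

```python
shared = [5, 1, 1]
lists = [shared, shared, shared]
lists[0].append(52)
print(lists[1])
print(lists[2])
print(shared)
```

Key concept: list of same reference.
Step by step:
`shared = [5, 1, 1]` → shared = [5, 1, 1]
`lists = [shared, shared, shared]` → lists = [[5, 1, 1], [5, 1, 1], [5, 1, 1]]
`lists[0].append(52)` → shared = [5, 1, 1, 52]; lists = [[5, 1, 1, 52], [5, 1, 1, 52], [5, 1, 1, 52]]
`print(lists[1])` → prints [5, 1, 1, 52]
`print(lists[2])` → prints [5, 1, 1, 52]
`print(shared)` → prints [5, 1, 1, 52]

Answer:
[5, 1, 1, 52]
[5, 1, 1, 52]
[5, 1, 1, 52]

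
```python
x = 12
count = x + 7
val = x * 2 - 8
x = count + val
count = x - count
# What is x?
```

Trace:
`x = 12` → x = 12
`count = x + 7` → count = 19
`val = x * 2 - 8` → val = 16
`x = count + val` → x = 35
`count = x - count` → count = 16
So x = 35

Answer: 35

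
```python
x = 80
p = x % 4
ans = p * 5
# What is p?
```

Trace:
`x = 80` → x = 80
`p = x % 4` → p = 0
`ans = p * 5` → ans = 0
So p = 0

Answer: 0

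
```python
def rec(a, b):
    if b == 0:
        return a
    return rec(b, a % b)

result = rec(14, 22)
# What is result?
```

rec(14, 22) -> rec(22, 14) -> rec(14, 8) -> rec(8, 6) -> rec(6, 2) -> rec(2, 0) -> 2

Answer: 2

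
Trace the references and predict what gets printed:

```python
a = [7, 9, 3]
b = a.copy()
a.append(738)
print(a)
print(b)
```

Key concept: list.copy() creates independent copy.
Step by step:
`a = [7, 9, 3]` → a = [7, 9, 3]
`b = a.copy()` → b = [7, 9, 3]
`a.append(738)` → a = [7, 9, 3, 738]
`print(a)` → prints [7, 9, 3, 738]
`print(b)` → prints [7, 9, 3]

Answer:
[7, 9, 3, 738]
[7, 9, 3]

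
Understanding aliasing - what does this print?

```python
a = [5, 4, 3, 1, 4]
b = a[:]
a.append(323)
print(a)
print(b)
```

Key concept: slice [:] creates copy.
Step by step:
`a = [5, 4, 3, 1, 4]` → a = [5, 4, 3, 1, 4]
`b = a[:]` → b = [5, 4, 3, 1, 4]
`a.append(323)` → a = [5, 4, 3, 1, 4, 323]
`print(a)` → prints [5, 4, 3, 1, 4, 323]
`print(b)` → prints [5, 4, 3, 1, 4]

Answer:
[5, 4, 3, 1, 4, 323]
[5, 4, 3, 1, 4]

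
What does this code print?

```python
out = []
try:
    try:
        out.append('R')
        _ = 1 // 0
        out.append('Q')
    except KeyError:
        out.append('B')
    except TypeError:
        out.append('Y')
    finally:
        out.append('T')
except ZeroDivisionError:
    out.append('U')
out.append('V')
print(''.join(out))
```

Execution trace: 'R' (inner try body) → 'T' (inner finally) → 'U' (outer except ZeroDivisionError) → 'V' (after the try/except). Output: RTUV

Answer: RTUV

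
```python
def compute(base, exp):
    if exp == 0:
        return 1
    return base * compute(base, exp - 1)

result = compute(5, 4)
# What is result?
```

compute(5, 4) = 5 * 5 * 5 * 5 = 625

Answer: 625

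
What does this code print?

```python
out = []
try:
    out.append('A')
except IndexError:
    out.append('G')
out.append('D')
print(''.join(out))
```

Execution trace: 'A' (try body, no exception) → 'D' (after the try/except). Output: AD

Answer: AD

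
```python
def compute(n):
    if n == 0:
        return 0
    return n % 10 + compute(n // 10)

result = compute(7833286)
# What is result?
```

Sum of digits of 7833286: 6 + 8 + 2 + 3 + 3 + 8 + 7 = 37

Answer: 37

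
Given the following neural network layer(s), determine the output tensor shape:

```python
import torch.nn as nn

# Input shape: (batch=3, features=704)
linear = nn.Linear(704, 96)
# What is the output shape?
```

Input: (3, 704) -> Output: (3, 96)

Answer: (3, 96)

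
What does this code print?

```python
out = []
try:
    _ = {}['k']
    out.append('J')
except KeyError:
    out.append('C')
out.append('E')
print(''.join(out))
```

Execution trace: 'C' (except KeyError) → 'E' (after the try/except). Output: CE

Answer: CE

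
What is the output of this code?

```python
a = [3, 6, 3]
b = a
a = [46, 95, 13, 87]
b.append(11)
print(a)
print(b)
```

Key concept: rebinding vs mutation: a is rebound to a new list, b still points at the original.
Step by step:
`a = [3, 6, 3]` → a = [3, 6, 3]
`b = a` → b = [3, 6, 3] (same object as a)
`a = [46, 95, 13, 87]` → a = [46, 95, 13, 87]
`b.append(11)` → b = [3, 6, 3, 11]
`print(a)` → prints [46, 95, 13, 87]
`print(b)` → prints [3, 6, 3, 11]

Answer:
[46, 95, 13, 87]
[3, 6, 3, 11]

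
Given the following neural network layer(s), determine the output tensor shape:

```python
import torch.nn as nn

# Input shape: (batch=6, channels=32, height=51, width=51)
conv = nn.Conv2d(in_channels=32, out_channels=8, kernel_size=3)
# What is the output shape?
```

Input: (6, 32, 51, 51) -> Output: (6, 8, 49, 49)

Answer: (6, 8, 49, 49)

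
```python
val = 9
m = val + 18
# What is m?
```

Trace:
`val = 9` → val = 9
`m = val + 18` → m = 27
So m = 27

Answer: 27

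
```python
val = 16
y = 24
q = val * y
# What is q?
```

Trace:
`val = 16` → val = 16
`y = 24` → y = 24
`q = val * y` → q = 384
So q = 384

Answer: 384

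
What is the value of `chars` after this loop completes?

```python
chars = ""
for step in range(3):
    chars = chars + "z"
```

Repeat 'z' 3 times
`chars` takes the values: "" → "z" → "zz" → "zzz"

Answer: "zzz"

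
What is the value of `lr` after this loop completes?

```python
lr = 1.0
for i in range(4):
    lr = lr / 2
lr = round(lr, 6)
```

Halving LR 4 times: 1 / 2^4
`lr` takes the values: 1.0 → 0.5 → 0.25 → 0.125 → 0.0625

Answer: 0.0625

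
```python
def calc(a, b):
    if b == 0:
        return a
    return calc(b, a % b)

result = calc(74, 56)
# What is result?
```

calc(74, 56) -> calc(56, 18) -> calc(18, 2) -> calc(2, 0) -> 2

Answer: 2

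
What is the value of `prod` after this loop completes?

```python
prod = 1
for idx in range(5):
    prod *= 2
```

2^5 = 32
`prod` takes the values: 1 → 2 → 4 → 8 → 16 → 32

Answer: 32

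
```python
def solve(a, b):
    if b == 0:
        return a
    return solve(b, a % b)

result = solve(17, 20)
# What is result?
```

solve(17, 20) -> solve(20, 17) -> solve(17, 3) -> solve(3, 2) -> solve(2, 1) -> solve(1, 0) -> 1

Answer: 1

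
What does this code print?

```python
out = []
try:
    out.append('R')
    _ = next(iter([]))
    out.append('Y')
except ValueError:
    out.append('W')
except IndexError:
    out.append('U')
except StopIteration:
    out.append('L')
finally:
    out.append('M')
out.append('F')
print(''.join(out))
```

Execution trace: 'R' (try body) → 'L' (except StopIteration) → 'M' (finally) → 'F' (after the try/except). Output: RLMF

Answer: RLMF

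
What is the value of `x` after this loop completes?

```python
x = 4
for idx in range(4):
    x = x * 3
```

Multiply by 3, 4 times: 4 * 3^4 = 324
`x` takes the values: 4 → 12 → 36 → 108 → 324

Answer: 324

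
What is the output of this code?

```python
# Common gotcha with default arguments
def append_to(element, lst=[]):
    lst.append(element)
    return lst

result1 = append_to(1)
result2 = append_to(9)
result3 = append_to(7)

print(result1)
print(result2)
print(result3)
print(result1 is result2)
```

Key concept: mutable default argument gotcha.
Step by step:
`result1 = append_to(1)` → result1 = [1]
`result2 = append_to(9)` → result1 = [1, 9] (same object as result2); result2 = [1, 9] (same object as result1)
`result3 = append_to(7)` → result1 = [1, 9, 7] (same object as result2, result3); result2 = [1, 9, 7] (same object as result1, result3); result3 = [1, 9, 7] (same object as result1, result2)
`print(result1)` → prints [1, 9, 7]
`print(result2)` → prints [1, 9, 7]
`print(result3)` → prints [1, 9, 7]
`print(result1 is result2)` → prints True

Answer:
[1, 9, 7]
[1, 9, 7]
[1, 9, 7]
True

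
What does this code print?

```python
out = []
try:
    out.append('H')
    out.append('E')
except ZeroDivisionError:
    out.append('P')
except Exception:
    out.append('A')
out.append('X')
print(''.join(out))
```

Execution trace: 'H' (try body) → 'E' (try body, no exception) → 'X' (after the try/except). Output: HEX

Answer: HEX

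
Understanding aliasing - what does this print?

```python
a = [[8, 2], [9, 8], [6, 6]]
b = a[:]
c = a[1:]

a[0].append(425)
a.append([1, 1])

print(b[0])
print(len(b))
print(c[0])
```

Key concept: slice with nested mutation.
Step by step:
`a = [[8, 2], [9, 8], [6, 6]]` → a = [[8, 2], [9, 8], [6, 6]]
`b = a[:]` → b = [[8, 2], [9, 8], [6, 6]]
`c = a[1:]` → c = [[9, 8], [6, 6]]
`a[0].append(425)` → a = [[8, 2, 425], [9, 8], [6, 6]]; b = [[8, 2, 425], [9, 8], [6, 6]]
`a.append([1, 1])` → a = [[8, 2, 425], [9, 8], [6, 6], [1, 1]]
`print(b[0])` → prints [8, 2, 425]
`print(len(b))` → prints 3
`print(c[0])` → prints [9, 8]

Answer:
[8, 2, 425]
3
[9, 8]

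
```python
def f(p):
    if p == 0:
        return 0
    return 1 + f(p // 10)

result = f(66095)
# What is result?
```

Count of digits of 66095: 5

Answer: 5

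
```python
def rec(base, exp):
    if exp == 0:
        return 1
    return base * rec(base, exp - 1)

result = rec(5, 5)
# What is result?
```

rec(5, 5) = 5 * 5 * 5 * 5 * 5 = 3125

Answer: 3125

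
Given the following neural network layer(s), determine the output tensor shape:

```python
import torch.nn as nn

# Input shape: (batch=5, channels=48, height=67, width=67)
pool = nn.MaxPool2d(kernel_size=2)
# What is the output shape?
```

Input: (5, 48, 67, 67) -> Output: (5, 48, 33, 33)

Answer: (5, 48, 33, 33)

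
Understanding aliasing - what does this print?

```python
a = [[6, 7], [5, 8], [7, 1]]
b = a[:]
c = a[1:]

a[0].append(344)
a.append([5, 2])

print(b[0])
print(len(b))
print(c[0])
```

Key concept: slice with nested mutation.
Step by step:
`a = [[6, 7], [5, 8], [7, 1]]` → a = [[6, 7], [5, 8], [7, 1]]
`b = a[:]` → b = [[6, 7], [5, 8], [7, 1]]
`c = a[1:]` → c = [[5, 8], [7, 1]]
`a[0].append(344)` → a = [[6, 7, 344], [5, 8], [7, 1]]; b = [[6, 7, 344], [5, 8], [7, 1]]
`a.append([5, 2])` → a = [[6, 7, 344], [5, 8], [7, 1], [5, 2]]
`print(b[0])` → prints [6, 7, 344]
`print(len(b))` → prints 3
`print(c[0])` → prints [5, 8]

Answer:
[6, 7, 344]
3
[5, 8]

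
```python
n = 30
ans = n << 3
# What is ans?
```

Trace:
`n = 30` → n = 30
`ans = n << 3` → ans = 240
So ans = 240

Answer: 240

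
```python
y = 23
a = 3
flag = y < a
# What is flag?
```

Trace:
`y = 23` → y = 23
`a = 3` → a = 3
`flag = y < a` → flag = False
So flag = False

Answer: False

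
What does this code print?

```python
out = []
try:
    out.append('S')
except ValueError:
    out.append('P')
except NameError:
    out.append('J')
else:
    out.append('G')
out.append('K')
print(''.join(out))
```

Execution trace: 'S' (try body, no exception) → 'G' (else) → 'K' (after the try/except). Output: SGK

Answer: SGK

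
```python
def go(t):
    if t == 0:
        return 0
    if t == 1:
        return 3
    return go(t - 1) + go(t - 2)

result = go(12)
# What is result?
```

Build up from base cases: go(0)=0, go(1)=3, go(2)=3, go(3)=6, go(4)=9, go(5)=15, go(6)=24, ..., go(12)=432

Answer: 432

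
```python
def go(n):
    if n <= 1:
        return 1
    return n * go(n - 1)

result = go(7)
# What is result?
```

go(7) = 7 * 6 * 5 * 4 * 3 * 2 * 1 = 5040

Answer: 5040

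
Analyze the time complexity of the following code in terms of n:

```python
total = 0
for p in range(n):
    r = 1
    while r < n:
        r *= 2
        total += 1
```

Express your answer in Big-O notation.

Each loop level contributes: n × log n. Multiplying the contributions gives O(n log n).

Answer: O(n log n)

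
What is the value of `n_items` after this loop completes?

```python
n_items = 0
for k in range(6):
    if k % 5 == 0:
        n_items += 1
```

Count numbers divisible by 5 in range(6)
`n_items` takes the values: 0 → 1 → 2

Answer: 2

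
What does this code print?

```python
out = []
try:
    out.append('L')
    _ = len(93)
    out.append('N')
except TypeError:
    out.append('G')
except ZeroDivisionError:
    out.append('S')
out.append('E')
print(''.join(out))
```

Execution trace: 'L' (try body) → 'G' (except TypeError) → 'E' (after the try/except). Output: LGE

Answer: LGE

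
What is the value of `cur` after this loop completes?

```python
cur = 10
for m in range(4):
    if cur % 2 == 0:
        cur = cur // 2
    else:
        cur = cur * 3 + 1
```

Collatz-style transformation from 10
`cur` takes the values: 10 → 5 → 16 → 8 → 4

Answer: 4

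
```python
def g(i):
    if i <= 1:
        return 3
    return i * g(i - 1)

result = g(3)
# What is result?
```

g(3) = 3 * 2 * 3 = 18

Answer: 18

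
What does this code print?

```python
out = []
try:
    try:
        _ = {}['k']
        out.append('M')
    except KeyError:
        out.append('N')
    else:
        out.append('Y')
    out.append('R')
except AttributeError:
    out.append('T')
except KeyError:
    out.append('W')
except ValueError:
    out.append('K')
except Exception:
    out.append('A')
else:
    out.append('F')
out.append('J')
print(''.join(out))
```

Execution trace: 'N' (inner except KeyError) → 'R' (try body, no exception) → 'F' (else) → 'J' (after the try/except). Output: NRFJ

Answer: NRFJ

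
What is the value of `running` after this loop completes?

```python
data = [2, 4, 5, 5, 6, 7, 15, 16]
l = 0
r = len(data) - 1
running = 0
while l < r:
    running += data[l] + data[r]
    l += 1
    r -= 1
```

Sum of pairs from ends
`running` takes the values: 0 → 18 → 37 → 49 → 60

Answer: 60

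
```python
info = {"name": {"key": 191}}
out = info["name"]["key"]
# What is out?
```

Trace:
`info = {"name": {"key": 191}}` → info = {'name': {'key': 191}}
`out = info["name"]["key"]` → out = 191
So out = 191

Answer: 191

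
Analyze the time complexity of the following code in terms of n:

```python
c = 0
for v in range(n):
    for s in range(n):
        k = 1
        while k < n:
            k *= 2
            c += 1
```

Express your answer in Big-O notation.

Each loop level contributes: n × n × log n. Multiplying the contributions gives O(n^2 log n).

Answer: O(n^2 log n)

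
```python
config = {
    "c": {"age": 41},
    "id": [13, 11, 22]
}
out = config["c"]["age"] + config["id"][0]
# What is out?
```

Trace:
`config = { ...` → config = {'c': {'age': 41}, 'id': [13, 11, 22]}
`out = config["c"]["age"] + config["id"][0]` → out = 54
So out = 54

Answer: 54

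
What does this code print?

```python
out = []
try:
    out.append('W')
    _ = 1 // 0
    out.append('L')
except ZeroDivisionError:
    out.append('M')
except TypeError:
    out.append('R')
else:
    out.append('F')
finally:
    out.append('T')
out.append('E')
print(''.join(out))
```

Execution trace: 'W' (try body) → 'M' (except ZeroDivisionError) → 'T' (finally) → 'E' (after the try/except). Output: WMTE

Answer: WMTE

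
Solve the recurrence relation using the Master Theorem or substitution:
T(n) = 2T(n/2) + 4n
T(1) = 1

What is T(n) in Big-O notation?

By Master Theorem: a=2, b=2, f(n)=4n. Since log_2(2) = 1 and f(n) = Θ(n^1), Case 2 applies. T(n) = O(n log n).

Answer: O(n log n)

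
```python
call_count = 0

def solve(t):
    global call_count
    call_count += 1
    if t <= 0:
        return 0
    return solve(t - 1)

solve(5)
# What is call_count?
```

Linear recursion stepping by 1: 6 calls from t=5 down to ≤0.

Answer: 6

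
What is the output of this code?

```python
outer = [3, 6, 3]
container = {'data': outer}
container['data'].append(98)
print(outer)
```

Key concept: dict holds reference to list.
Step by step:
`outer = [3, 6, 3]` → outer = [3, 6, 3]
`container = {'data': outer}` → container = {'data': [3, 6, 3]}
`container['data'].append(98)` → outer = [3, 6, 3, 98]; container = {'data': [3, 6, 3, 98]}
`print(outer)` → prints [3, 6, 3, 98]

Answer: [3, 6, 3, 98]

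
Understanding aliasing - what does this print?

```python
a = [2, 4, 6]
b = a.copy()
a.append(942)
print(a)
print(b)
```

Key concept: list.copy() creates independent copy.
Step by step:
`a = [2, 4, 6]` → a = [2, 4, 6]
`b = a.copy()` → b = [2, 4, 6]
`a.append(942)` → a = [2, 4, 6, 942]
`print(a)` → prints [2, 4, 6, 942]
`print(b)` → prints [2, 4, 6]

Answer:
[2, 4, 6, 942]
[2, 4, 6]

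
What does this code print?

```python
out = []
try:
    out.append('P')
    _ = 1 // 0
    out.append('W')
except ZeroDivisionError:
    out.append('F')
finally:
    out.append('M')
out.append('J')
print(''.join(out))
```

Execution trace: 'P' (try body) → 'F' (except ZeroDivisionError) → 'M' (finally) → 'J' (after the try/except). Output: PFMJ

Answer: PFMJ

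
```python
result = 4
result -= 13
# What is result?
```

Trace:
`result = 4` → result = 4
`result -= 13` → result = -9
So result = -9

Answer: -9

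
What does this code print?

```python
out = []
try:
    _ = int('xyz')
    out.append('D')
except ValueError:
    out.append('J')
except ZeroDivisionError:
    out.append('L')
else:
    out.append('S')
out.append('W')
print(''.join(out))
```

Execution trace: 'J' (except ValueError) → 'W' (after the try/except). Output: JW

Answer: JW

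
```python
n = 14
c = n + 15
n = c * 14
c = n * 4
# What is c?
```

Trace:
`n = 14` → n = 14
`c = n + 15` → c = 29
`n = c * 14` → n = 406
`c = n * 4` → c = 1624
So c = 1624

Answer: 1624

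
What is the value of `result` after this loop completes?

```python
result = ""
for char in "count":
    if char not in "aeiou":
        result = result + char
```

Remove vowels from 'count'
`result` takes the values: "" → "c" → "cn" → "cnt"

Answer: "cnt"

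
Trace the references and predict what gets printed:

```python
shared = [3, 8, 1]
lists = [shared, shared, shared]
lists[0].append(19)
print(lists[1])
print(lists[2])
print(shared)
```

Key concept: list of same reference.
Step by step:
`shared = [3, 8, 1]` → shared = [3, 8, 1]
`lists = [shared, shared, shared]` → lists = [[3, 8, 1], [3, 8, 1], [3, 8, 1]]
`lists[0].append(19)` → shared = [3, 8, 1, 19]; lists = [[3, 8, 1, 19], [3, 8, 1, 19], [3, 8, 1, 19]]
`print(lists[1])` → prints [3, 8, 1, 19]
`print(lists[2])` → prints [3, 8, 1, 19]
`print(shared)` → prints [3, 8, 1, 19]

Answer:
[3, 8, 1, 19]
[3, 8, 1, 19]
[3, 8, 1, 19]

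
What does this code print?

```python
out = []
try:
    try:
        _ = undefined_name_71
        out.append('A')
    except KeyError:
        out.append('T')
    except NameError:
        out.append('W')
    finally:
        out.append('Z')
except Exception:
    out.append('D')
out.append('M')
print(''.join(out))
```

Execution trace: 'W' (inner except NameError) → 'Z' (inner finally) → 'M' (after the try/except). Output: WZM

Answer: WZM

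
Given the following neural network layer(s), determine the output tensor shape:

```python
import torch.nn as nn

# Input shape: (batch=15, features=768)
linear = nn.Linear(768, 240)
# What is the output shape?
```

Input: (15, 768) -> Output: (15, 240)

Answer: (15, 240)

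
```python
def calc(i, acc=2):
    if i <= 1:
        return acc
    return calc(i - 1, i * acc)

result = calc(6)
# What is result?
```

Accumulator trace (n, acc): (6, 2) -> (5, 12) -> (4, 60) -> (3, 240) -> (2, 720) -> (1, 1440) -> return 1440

Answer: 1440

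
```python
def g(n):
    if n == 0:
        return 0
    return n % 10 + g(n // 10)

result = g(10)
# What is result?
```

Sum of digits of 10: 0 + 1 = 1

Answer: 1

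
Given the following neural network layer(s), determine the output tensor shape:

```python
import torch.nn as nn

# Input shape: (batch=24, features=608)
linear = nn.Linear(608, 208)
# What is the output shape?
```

Input: (24, 608) -> Output: (24, 208)

Answer: (24, 208)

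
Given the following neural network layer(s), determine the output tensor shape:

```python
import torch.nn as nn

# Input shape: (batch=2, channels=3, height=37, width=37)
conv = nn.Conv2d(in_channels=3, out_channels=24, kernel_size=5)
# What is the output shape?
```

Input: (2, 3, 37, 37) -> Output: (2, 24, 33, 33)

Answer: (2, 24, 33, 33)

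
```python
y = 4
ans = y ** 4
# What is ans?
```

Trace:
`y = 4` → y = 4
`ans = y ** 4` → ans = 256
So ans = 256

Answer: 256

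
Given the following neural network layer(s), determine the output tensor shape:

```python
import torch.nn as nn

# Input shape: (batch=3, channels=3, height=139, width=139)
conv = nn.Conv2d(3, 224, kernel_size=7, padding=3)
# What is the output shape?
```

Input: (3, 3, 139, 139) -> Output: (3, 224, 139, 139)

Answer: (3, 224, 139, 139)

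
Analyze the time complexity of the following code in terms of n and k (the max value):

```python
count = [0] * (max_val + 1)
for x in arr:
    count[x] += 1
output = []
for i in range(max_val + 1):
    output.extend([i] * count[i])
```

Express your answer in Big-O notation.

This is Counting sort (k = max value). Time complexity: O(n + k).

Answer: O(n + k)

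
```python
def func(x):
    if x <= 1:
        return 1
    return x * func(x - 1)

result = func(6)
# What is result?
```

func(6) = 6 * 5 * 4 * 3 * 2 * 1 = 720

Answer: 720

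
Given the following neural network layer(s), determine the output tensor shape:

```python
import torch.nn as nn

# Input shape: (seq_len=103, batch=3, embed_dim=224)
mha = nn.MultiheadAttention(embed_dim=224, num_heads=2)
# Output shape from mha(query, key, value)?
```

Input: (103, 3, 224) -> Output: (103, 3, 224)

Answer: (103, 3, 224)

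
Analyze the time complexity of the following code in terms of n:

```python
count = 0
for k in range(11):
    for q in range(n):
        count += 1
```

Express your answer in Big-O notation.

Each loop level contributes: 1 × n. Multiplying the contributions gives O(n).

Answer: O(n)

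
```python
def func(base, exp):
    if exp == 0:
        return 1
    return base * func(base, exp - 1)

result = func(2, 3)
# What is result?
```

func(2, 3) = 2 * 2 * 2 = 8

Answer: 8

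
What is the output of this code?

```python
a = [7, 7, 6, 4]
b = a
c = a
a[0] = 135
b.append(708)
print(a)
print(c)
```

Key concept: multiple aliases.
Step by step:
`a = [7, 7, 6, 4]` → a = [7, 7, 6, 4]
`b = a` → b = [7, 7, 6, 4] (same object as a)
`c = a` → c = [7, 7, 6, 4] (same object as a, b)
`a[0] = 135` → a = [135, 7, 6, 4] (same object as b, c); b = [135, 7, 6, 4] (same object as a, c); c = [135, 7, 6, 4] (same object as a, b)
`b.append(708)` → a = [135, 7, 6, 4, 708] (same object as b, c); b = [135, 7, 6, 4, 708] (same object as a, c); c = [135, 7, 6, 4, 708] (same object as a, b)
`print(a)` → prints [135, 7, 6, 4, 708]
`print(c)` → prints [135, 7, 6, 4, 708]

Answer:
[135, 7, 6, 4, 708]
[135, 7, 6, 4, 708]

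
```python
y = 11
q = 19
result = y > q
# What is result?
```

Trace:
`y = 11` → y = 11
`q = 19` → q = 19
`result = y > q` → result = False
So result = False

Answer: False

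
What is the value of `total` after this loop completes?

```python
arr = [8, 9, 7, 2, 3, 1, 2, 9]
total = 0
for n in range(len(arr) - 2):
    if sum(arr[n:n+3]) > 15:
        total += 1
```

Count windows with sum > 15
`total` takes the values: 0 → 1 → 2

Answer: 2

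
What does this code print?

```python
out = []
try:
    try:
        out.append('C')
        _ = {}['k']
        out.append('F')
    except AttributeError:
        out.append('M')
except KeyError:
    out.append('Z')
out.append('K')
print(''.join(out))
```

Execution trace: 'C' (try body) → 'Z' (outer except KeyError) → 'K' (after the try/except). Output: CZK

Answer: CZK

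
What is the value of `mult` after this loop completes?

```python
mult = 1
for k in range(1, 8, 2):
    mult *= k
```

Product of 1, 3, 5, ... up to 7
`mult` takes the values: 1 → 3 → 15 → 105

Answer: 105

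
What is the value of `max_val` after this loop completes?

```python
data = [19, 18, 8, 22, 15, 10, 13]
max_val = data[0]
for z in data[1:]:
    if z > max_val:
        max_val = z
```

Maximum of [19, 18, 8, 22, 15, 10, 13]
`max_val` takes the values: 19 → 22

Answer: 22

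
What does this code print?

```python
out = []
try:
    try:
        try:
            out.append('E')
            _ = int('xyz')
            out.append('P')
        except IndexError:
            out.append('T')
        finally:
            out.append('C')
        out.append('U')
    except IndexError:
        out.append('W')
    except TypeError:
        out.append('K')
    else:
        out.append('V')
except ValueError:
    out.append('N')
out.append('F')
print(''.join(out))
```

Execution trace: 'E' (inner try body) → 'C' (inner finally) → 'N' (outer except ValueError) → 'F' (after the try/except). Output: ECNF

Answer: ECNF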